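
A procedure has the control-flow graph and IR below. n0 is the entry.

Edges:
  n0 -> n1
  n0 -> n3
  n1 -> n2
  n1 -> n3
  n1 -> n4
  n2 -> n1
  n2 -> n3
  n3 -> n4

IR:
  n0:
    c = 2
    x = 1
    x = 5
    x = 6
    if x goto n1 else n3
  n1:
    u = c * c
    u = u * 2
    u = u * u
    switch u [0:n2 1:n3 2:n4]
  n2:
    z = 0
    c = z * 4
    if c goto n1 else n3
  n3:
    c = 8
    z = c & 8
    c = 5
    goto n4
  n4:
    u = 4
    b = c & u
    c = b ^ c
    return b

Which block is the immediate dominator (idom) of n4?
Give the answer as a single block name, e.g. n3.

Answer: n0

Analysis:
idom tree: n1←n0 n2←n1 n3←n0 n4←n0
Dom at joins:
  n1: preds {n0,n2}: {n0} ∩ {n0,n1,n2} = {n0}; idom=n0
  n3: preds {n0,n1,n2}: {n0} ∩ {n0,n1} ∩ {n0,n1,n2} = {n0}; idom=n0
  n4: preds {n1,n3}: {n0,n1} ∩ {n0,n3} = {n0}; idom=n0

idom(n4) = n0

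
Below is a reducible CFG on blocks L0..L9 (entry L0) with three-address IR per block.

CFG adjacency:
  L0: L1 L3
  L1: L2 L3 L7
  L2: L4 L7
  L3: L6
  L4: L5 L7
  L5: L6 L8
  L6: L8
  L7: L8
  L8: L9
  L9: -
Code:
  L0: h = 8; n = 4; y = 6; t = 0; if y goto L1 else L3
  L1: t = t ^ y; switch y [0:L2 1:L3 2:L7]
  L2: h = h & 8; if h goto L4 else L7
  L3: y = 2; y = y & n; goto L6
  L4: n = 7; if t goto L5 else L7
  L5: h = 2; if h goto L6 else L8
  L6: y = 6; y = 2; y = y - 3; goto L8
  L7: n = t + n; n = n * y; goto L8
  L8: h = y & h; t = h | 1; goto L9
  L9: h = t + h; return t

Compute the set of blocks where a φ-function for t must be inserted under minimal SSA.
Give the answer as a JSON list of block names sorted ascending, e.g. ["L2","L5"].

Answer: ["L3", "L6", "L8"]

Analysis:
idom tree: L1←L0 L2←L1 L3←L0 L4←L2 L5←L4 L6←L0 L7←L1 L8←L0 L9←L8
Dom at joins:
  L3: preds {L0,L1}: {L0} ∩ {L0,L1} = {L0}; idom=L0
  L6: preds {L3,L5}: {L0,L3} ∩ {L0,L1,L2,L4,L5} = {L0}; idom=L0
  L7: preds {L1,L2,L4}: {L0,L1} ∩ {L0,L1,L2} ∩ {L0,L1,L2,L4} = {L0,L1}; idom=L1
  L8: preds {L5,L6,L7}: {L0,L1,L2,L4,L5} ∩ {L0,L6} ∩ {L0,L1,L7} = {L0}; idom=L0

Frontier:
  join L3 pred L0: · stop@L0
  join L3 pred L1: L1 stop@L0
  join L6 pred L3: L3 stop@L0
  join L6 pred L5: L5→L4→L2→L1 stop@L0
  join L7 pred L1: · stop@L1
  join L7 pred L2: L2 stop@L1
  join L7 pred L4: L4→L2 stop@L1
  join L8 pred L5: L5→L4→L2→L1 stop@L0
  join L8 pred L6: L6 stop@L0
  join L8 pred L7: L7→L1 stop@L0
  L0 → ∅
  L1 → {L3,L6,L8}
  L2 → {L6,L7,L8}
  L3 → {L6}
  L4 → {L6,L7,L8}
  L5 → {L6,L8}
  L6 → {L8}
  L7 → {L8}
  L8 → ∅
  L9 → ∅

φ for t: defs {L0,L1,L8}
  DF⁺ = {L3,L6,L8}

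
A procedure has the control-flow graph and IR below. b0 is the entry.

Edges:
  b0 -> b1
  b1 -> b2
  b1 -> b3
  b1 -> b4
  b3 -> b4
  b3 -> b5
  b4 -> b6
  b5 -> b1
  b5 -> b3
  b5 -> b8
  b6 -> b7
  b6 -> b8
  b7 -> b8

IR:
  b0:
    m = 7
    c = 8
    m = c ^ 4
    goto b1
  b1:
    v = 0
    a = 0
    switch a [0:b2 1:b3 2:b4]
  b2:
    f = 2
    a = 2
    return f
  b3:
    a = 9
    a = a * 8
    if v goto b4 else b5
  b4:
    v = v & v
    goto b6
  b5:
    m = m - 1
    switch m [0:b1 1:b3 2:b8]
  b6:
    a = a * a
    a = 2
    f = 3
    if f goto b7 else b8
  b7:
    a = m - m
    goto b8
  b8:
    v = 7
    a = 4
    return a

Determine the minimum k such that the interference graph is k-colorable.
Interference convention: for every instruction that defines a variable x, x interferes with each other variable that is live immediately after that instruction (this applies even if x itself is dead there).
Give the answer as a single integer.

Block summaries:
  b0 def {c,m} use ∅
  b1 def {a,v} use ∅
  b2 def {a,f} use ∅
  b3 def {a} use {v}
  b4 def {v} use {v}
  b5 def {m} use {m}
  b6 def {a,f} use {a}
  b7 def {a} use {m}
  b8 def {a,v} use ∅

Live sets:
  live b0: ∅→{m}
  live b1: {m}→{a,m,v}
  live b2: ∅→∅
  live b3: {m,v}→{a,m,v}
  live b4: {a,m,v}→{a,m}
  live b5: {m,v}→{m,v}
  live b6: {a,m}→{m}
  live b7: {m}→∅
  live b8: ∅→∅

Conflict graph:
  a — {f,m,v}
  c — ∅
  f — {a,m}
  m — {a,f,v}
  v — {a,m}

Chromatic number:
  {a,f,m} pairwise interfere (3-clique) ⇒ χ ≥ 3
  3-colouring: R0={a,c}  R1={m}  R2={f,v}
  χ = 3

Answer: 3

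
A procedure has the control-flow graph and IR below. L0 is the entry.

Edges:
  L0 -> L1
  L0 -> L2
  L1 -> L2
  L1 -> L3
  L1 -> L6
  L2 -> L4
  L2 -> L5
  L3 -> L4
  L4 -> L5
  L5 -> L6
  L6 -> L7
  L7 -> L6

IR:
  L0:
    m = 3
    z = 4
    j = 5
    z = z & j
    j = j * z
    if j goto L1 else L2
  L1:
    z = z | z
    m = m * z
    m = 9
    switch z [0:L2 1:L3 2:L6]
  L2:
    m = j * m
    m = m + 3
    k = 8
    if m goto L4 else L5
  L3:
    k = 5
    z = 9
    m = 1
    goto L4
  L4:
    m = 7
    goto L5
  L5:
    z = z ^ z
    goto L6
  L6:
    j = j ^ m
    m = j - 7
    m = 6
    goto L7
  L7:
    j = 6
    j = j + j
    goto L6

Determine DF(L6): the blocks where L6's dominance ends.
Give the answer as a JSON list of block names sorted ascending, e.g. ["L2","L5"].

Answer: ["L6"]

Analysis:
idom tree: L1←L0 L2←L0 L3←L1 L4←L0 L5←L0 L6←L0 L7←L6
Join-block Dom:
  L2: preds {L0,L1}: {L0} ∩ {L0,L1} = {L0}; idom=L0
  L4: preds {L2,L3}: {L0,L2} ∩ {L0,L1,L3} = {L0}; idom=L0
  L5: preds {L2,L4}: {L0,L2} ∩ {L0,L4} = {L0}; idom=L0
  L6: preds {L1,L5,L7}: {L0,L1} ∩ {L0,L5} ∩ {L0,L6,L7} = {L0}; idom=L0

DF walk-up:
  join L2 pred L0: · stop@L0
  join L2 pred L1: L1 stop@L0
  join L4 pred L2: L2 stop@L0
  join L4 pred L3: L3→L1 stop@L0
  join L5 pred L2: L2 stop@L0
  join L5 pred L4: L4 stop@L0
  join L6 pred L1: L1 stop@L0
  join L6 pred L5: L5 stop@L0
  join L6 pred L7: L7→L6 stop@L0
  L0: DF=∅
  L1: DF={L2,L4,L6}
  L2: DF={L4,L5}
  L3: DF={L4}
  L4: DF={L5}
  L5: DF={L6}
  L6: DF={L6}
  L7: DF={L6}

DF(L6) = ["L6"]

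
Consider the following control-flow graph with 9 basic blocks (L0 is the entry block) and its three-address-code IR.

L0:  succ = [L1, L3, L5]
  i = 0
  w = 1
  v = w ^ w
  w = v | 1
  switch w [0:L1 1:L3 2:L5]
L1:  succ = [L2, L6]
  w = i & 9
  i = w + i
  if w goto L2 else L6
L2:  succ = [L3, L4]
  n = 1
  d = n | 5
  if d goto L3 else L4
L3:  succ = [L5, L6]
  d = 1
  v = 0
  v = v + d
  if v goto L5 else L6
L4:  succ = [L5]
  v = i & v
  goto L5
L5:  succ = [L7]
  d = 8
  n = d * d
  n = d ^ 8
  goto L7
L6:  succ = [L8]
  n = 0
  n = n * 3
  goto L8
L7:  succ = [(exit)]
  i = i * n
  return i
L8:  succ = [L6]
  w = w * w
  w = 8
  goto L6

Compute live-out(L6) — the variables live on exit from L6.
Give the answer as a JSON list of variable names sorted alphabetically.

Answer: ["w"]

Derivation:
Per-block:
  L0 def {i,v,w} use ∅
  L1 def {i,w} use {i}
  L2 def {d,n} use ∅
  L3 def {d,v} use ∅
  L4 def {v} use {i,v}
  L5 def {d,n} use ∅
  L6 def {n} use ∅
  L7 def {i} use {i,n}
  L8 def {w} use {w}

Backward fixpoint:
  L0: in=∅ out={i,v,w}
  L1: in={i,v} out={i,v,w}
  L2: in={i,v,w} out={i,v,w}
  L3: in={i,w} out={i,w}
  L4: in={i,v} out={i}
  L5: in={i} out={i,n}
  L6: in={w} out={w}
  L7: in={i,n} out=∅
  L8: in={w} out={w}

live-out(L6) = ["w"]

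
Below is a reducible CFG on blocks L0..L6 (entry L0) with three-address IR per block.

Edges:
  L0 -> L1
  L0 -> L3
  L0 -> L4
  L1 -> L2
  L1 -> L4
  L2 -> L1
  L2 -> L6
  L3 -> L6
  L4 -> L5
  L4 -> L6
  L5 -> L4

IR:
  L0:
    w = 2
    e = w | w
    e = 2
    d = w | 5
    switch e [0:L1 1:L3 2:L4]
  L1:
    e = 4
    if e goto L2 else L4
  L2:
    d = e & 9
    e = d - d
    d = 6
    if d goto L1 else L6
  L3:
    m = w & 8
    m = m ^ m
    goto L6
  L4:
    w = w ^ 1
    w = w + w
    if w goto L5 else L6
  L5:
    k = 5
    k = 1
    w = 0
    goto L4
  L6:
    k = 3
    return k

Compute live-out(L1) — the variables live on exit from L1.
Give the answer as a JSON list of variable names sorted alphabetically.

Per-block:
  L0: {d,e,w} / ∅
  L1: {e} / ∅
  L2: {d,e} / {e}
  L3: {m} / {w}
  L4: {w} / {w}
  L5: {k,w} / ∅
  L6: {k} / ∅

Liveness:
  L0 li=∅ lo={w}
  L1 li={w} lo={e,w}
  L2 li={e,w} lo={w}
  L3 li={w} lo=∅
  L4 li={w} lo=∅
  L5 li=∅ lo={w}
  L6 li=∅ lo=∅

live-out(L1) = ["e", "w"]

Answer: ["e", "w"]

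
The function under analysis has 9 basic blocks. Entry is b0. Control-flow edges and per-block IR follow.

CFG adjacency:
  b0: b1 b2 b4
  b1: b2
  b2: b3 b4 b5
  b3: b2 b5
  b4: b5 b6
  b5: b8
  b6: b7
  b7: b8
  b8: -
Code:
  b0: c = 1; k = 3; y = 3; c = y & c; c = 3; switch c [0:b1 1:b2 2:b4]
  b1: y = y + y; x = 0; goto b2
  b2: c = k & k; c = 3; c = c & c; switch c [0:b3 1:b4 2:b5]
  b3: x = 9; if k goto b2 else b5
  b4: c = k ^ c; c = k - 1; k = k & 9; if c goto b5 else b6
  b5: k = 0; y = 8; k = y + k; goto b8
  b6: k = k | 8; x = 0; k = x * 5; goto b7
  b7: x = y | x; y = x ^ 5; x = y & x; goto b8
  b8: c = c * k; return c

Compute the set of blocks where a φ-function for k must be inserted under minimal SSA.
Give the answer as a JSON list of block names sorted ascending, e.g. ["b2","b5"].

Answer: ["b5", "b8"]

Analysis:
idom tree: b1←b0 b2←b0 b3←b2 b4←b0 b5←b0 b6←b4 b7←b6 b8←b0
Join-block Dom:
  b2: preds {b0,b1,b3}: {b0} ∩ {b0,b1} ∩ {b0,b2,b3} = {b0}; idom=b0
  b4: preds {b0,b2}: {b0} ∩ {b0,b2} = {b0}; idom=b0
  b5: preds {b2,b3,b4}: {b0,b2} ∩ {b0,b2,b3} ∩ {b0,b4} = {b0}; idom=b0
  b8: preds {b5,b7}: {b0,b5} ∩ {b0,b4,b6,b7} = {b0}; idom=b0

DF walk-up:
  b2←b0: walk · to b0
  b2←b1: walk b1 to b0
  b2←b3: walk b3→b2 to b0
  b4←b0: walk · to b0
  b4←b2: walk b2 to b0
  b5←b2: walk b2 to b0
  b5←b3: walk b3→b2 to b0
  b5←b4: walk b4 to b0
  b8←b5: walk b5 to b0
  b8←b7: walk b7→b6→b4 to b0
  b0 → ∅
  b1 → {b2}
  b2 → {b2,b4,b5}
  b3 → {b2,b5}
  b4 → {b5,b8}
  b5 → {b8}
  b6 → {b8}
  b7 → {b8}
  b8 → ∅

φ for k: defs {b0,b4,b5,b6}
  DF⁺ = {b5,b8}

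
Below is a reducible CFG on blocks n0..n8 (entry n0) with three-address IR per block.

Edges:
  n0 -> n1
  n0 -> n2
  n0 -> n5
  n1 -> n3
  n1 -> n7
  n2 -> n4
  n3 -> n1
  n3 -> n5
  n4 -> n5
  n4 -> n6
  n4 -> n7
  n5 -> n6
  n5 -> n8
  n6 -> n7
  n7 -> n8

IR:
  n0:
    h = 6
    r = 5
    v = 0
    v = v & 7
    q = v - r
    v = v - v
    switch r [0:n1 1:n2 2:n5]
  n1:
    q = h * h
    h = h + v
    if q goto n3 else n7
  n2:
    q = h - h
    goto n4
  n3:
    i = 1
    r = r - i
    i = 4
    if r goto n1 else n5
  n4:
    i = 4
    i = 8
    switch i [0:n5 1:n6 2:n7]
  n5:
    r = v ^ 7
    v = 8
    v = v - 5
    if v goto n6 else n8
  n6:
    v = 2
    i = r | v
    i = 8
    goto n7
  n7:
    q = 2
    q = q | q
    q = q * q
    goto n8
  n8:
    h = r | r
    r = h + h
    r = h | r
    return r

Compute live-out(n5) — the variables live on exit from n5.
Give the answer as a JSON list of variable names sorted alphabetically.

Answer: ["r"]

Derivation:
Block summaries:
  n0: def={h,q,r,v} ue=∅
  n1: def={h,q} ue={h,v}
  n2: def={q} ue={h}
  n3: def={i,r} ue={r}
  n4: def={i} ue=∅
  n5: def={r,v} ue={v}
  n6: def={i,v} ue={r}
  n7: def={q} ue=∅
  n8: def={h,r} ue={r}

Backward fixpoint:
  live n0: ∅→{h,r,v}
  live n1: {h,r,v}→{h,r,v}
  live n2: {h,r,v}→{r,v}
  live n3: {h,r,v}→{h,r,v}
  live n4: {r,v}→{r,v}
  live n5: {v}→{r}
  live n6: {r}→{r}
  live n7: {r}→{r}
  live n8: {r}→∅

live-out(n5) = ["r"]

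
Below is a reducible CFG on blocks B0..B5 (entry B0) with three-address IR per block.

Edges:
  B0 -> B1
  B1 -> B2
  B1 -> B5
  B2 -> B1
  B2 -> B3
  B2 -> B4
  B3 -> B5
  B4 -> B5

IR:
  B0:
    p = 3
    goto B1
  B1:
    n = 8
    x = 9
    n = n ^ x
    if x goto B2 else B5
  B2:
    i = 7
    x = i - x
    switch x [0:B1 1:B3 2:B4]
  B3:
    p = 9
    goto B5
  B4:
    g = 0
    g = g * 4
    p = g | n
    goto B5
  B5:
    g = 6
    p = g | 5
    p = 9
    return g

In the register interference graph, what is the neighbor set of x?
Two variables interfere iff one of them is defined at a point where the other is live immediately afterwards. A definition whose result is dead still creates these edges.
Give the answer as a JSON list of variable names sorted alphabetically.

def/use:
  B0: {p} / ∅
  B1: {n,x} / ∅
  B2: {i,x} / {x}
  B3: {p} / ∅
  B4: {g,p} / {n}
  B5: {g,p} / ∅

Backward fixpoint:
  live B0: ∅→∅
  live B1: ∅→{n,x}
  live B2: {n,x}→{n}
  live B3: ∅→∅
  live B4: {n}→∅
  live B5: ∅→∅

Interfere edges:
  g↔{n,p}
  i↔{n,x}
  n↔{g,i,x}
  p↔{g}
  x↔{i,n}

N(x) = ["i", "n"]

Answer: ["i", "n"]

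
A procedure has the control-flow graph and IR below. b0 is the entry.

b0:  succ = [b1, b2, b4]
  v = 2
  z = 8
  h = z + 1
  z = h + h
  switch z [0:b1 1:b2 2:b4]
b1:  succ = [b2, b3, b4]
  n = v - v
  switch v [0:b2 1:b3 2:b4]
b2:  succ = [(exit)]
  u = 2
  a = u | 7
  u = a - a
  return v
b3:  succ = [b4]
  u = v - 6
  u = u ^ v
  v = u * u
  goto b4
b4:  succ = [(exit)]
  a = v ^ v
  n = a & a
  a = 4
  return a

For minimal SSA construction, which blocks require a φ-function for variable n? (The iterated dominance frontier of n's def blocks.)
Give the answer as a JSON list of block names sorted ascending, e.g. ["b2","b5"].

Answer: ["b2", "b4"]

Working:
idom tree: b1←b0 b2←b0 b3←b1 b4←b0
Dom at joins:
  b2: preds {b0,b1}: {b0} ∩ {b0,b1} = {b0}; idom=b0
  b4: preds {b0,b1,b3}: {b0} ∩ {b0,b1} ∩ {b0,b1,b3} = {b0}; idom=b0

DF walk-up:
  join b2 pred b0: · stop@b0
  join b2 pred b1: b1 stop@b0
  join b4 pred b0: · stop@b0
  join b4 pred b1: b1 stop@b0
  join b4 pred b3: b3→b1 stop@b0
  b0: DF=∅
  b1: DF={b2,b4}
  b2: DF=∅
  b3: DF={b4}
  b4: DF=∅

φ for n: defs {b1,b4}
  DF⁺ = {b2,b4}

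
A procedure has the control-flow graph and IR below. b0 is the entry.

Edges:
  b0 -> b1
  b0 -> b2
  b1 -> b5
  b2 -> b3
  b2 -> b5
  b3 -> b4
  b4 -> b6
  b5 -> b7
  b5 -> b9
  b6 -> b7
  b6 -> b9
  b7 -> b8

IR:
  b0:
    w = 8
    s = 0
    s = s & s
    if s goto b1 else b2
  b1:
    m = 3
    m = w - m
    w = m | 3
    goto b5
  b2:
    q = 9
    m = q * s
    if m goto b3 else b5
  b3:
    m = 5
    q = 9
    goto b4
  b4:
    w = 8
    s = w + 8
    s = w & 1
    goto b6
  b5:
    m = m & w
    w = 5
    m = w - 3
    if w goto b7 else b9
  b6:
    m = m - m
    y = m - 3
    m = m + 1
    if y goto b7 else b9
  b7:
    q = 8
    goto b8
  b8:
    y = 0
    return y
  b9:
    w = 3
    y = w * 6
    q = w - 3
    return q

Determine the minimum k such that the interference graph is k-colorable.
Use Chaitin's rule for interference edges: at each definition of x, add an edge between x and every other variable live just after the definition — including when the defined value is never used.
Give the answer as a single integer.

Per-block:
  b0: {s,w} / ∅
  b1: {m,w} / {w}
  b2: {m,q} / {s}
  b3: {m,q} / ∅
  b4: {s,w} / ∅
  b5: {m,w} / {m,w}
  b6: {m,y} / {m}
  b7: {q} / ∅
  b8: {y} / ∅
  b9: {q,w,y} / ∅

Liveness:
  b0 li=∅ lo={s,w}
  b1 li={w} lo={m,w}
  b2 li={s,w} lo={m,w}
  b3 li=∅ lo={m}
  b4 li={m} lo={m}
  b5 li={m,w} lo=∅
  b6 li={m} lo=∅
  b7 li=∅ lo=∅
  b8 li=∅ lo=∅
  b9 li=∅ lo=∅

Interference:
  m↔{q,s,w,y}
  q↔{m,s,w}
  s↔{m,q,w}
  w↔{m,q,s,y}
  y↔{m,w}

Registers:
  clique {m,q,s,w} ⇒ need ≥ 4
  4-colouring: c0={m}  c1={w}  c2={q,y}  c3={s}
  χ = 4

Answer: 4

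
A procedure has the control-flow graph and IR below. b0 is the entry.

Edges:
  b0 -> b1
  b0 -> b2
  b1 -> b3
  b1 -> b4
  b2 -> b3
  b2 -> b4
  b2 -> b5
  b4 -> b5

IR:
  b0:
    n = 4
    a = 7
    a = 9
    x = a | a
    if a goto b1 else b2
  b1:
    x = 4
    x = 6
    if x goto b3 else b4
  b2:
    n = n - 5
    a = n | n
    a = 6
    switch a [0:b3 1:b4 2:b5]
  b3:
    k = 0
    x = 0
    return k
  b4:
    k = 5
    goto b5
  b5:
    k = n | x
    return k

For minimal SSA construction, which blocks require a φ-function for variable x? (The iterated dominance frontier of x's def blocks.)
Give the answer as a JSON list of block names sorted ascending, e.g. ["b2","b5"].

idom tree: b1←b0 b2←b0 b3←b0 b4←b0 b5←b0
Join-block Dom:
  b3: preds {b1,b2}: {b0,b1} ∩ {b0,b2} = {b0}; idom=b0
  b4: preds {b1,b2}: {b0,b1} ∩ {b0,b2} = {b0}; idom=b0
  b5: preds {b2,b4}: {b0,b2} ∩ {b0,b4} = {b0}; idom=b0

DF derivation:
  b3←b1: walk b1 to b0
  b3←b2: walk b2 to b0
  b4←b1: walk b1 to b0
  b4←b2: walk b2 to b0
  b5←b2: walk b2 to b0
  b5←b4: walk b4 to b0
  DF(b0)=∅
  DF(b1)={b3,b4}
  DF(b2)={b3,b4,b5}
  DF(b3)=∅
  DF(b4)={b5}
  DF(b5)=∅

φ for x: defs {b0,b1,b3}
  DF⁺ = {b3,b4,b5}

Answer: ["b3", "b4", "b5"]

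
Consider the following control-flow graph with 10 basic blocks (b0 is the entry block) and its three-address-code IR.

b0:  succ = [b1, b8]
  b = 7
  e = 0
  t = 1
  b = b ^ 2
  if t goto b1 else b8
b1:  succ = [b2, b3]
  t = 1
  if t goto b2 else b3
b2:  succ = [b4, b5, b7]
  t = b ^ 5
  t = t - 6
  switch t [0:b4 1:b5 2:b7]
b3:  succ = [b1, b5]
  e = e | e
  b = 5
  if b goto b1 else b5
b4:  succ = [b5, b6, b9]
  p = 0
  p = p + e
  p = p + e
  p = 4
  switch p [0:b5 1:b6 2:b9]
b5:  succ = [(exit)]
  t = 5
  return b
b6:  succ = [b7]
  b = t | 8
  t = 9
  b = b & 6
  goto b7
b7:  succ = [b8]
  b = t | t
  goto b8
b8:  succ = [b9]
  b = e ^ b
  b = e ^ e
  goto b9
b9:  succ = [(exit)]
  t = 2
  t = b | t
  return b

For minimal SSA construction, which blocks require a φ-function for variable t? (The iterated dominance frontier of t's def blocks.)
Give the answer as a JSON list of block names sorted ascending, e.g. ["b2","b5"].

Answer: ["b1", "b5", "b7", "b8", "b9"]

Working:
idom tree: b1←b0 b2←b1 b3←b1 b4←b2 b5←b1 b6←b4 b7←b2 b8←b0 b9←b0
Dom at joins:
  b1: preds {b0,b3}: {b0} ∩ {b0,b1,b3} = {b0}; idom=b0
  b5: preds {b2,b3,b4}: {b0,b1,b2} ∩ {b0,b1,b3} ∩ {b0,b1,b2,b4} = {b0,b1}; idom=b1
  b7: preds {b2,b6}: {b0,b1,b2} ∩ {b0,b1,b2,b4,b6} = {b0,b1,b2}; idom=b2
  b8: preds {b0,b7}: {b0} ∩ {b0,b1,b2,b7} = {b0}; idom=b0
  b9: preds {b4,b8}: {b0,b1,b2,b4} ∩ {b0,b8} = {b0}; idom=b0

DF walk-up:
  b1←b0: walk · to b0
  b1←b3: walk b3→b1 to b0
  b5←b2: walk b2 to b1
  b5←b3: walk b3 to b1
  b5←b4: walk b4→b2 to b1
  b7←b2: walk · to b2
  b7←b6: walk b6→b4 to b2
  b8←b0: walk · to b0
  b8←b7: walk b7→b2→b1 to b0
  b9←b4: walk b4→b2→b1 to b0
  b9←b8: walk b8 to b0
  b0: DF=∅
  b1: DF={b1,b8,b9}
  b2: DF={b5,b8,b9}
  b3: DF={b1,b5}
  b4: DF={b5,b7,b9}
  b5: DF=∅
  b6: DF={b7}
  b7: DF={b8}
  b8: DF={b9}
  b9: DF=∅

φ for t: defs {b0,b1,b2,b5,b6,b9}
  DF⁺ = {b1,b5,b7,b8,b9}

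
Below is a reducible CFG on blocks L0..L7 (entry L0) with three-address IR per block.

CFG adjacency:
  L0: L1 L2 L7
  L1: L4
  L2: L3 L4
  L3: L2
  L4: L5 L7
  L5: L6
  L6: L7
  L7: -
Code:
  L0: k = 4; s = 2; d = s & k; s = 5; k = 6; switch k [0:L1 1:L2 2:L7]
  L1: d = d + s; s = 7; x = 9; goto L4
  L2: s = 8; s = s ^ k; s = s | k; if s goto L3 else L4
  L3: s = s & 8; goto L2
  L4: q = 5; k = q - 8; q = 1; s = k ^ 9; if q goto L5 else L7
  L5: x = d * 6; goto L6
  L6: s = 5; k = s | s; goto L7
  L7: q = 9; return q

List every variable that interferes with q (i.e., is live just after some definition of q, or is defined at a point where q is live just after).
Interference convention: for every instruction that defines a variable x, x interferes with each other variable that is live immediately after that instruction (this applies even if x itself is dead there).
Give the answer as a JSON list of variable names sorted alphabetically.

Answer: ["d", "k", "s"]

Working:
Per-block:
  L0 def {d,k,s} use ∅
  L1 def {d,s,x} use {d,s}
  L2 def {s} use {k}
  L3 def {s} use {s}
  L4 def {k,q,s} use ∅
  L5 def {x} use {d}
  L6 def {k,s} use ∅
  L7 def {q} use ∅

Live sets:
  live L0: ∅→{d,k,s}
  live L1: {d,s}→{d}
  live L2: {d,k}→{d,k,s}
  live L3: {d,k,s}→{d,k}
  live L4: {d}→{d}
  live L5: {d}→∅
  live L6: ∅→∅
  live L7: ∅→∅

Interfere edges:
  d — {k,q,s,x}
  k — {d,q,s}
  q — {d,k,s}
  s — {d,k,q}
  x — {d}

N(q) = ["d", "k", "s"]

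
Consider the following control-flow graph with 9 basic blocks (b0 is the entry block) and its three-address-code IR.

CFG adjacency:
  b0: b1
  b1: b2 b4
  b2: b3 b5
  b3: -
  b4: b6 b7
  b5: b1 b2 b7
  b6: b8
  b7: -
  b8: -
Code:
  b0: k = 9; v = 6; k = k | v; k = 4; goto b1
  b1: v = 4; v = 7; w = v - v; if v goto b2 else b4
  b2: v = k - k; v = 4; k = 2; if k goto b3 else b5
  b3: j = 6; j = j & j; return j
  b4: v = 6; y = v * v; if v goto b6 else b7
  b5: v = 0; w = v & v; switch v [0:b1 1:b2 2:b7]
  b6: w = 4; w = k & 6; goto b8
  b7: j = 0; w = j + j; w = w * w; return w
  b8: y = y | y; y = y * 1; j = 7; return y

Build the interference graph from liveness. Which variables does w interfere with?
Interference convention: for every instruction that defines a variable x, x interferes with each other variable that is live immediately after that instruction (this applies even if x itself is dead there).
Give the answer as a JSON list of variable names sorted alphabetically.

Answer: ["k", "v", "y"]

Derivation:
def/use:
  b0: {k,v} / ∅
  b1: {v,w} / ∅
  b2: {k,v} / {k}
  b3: {j} / ∅
  b4: {v,y} / ∅
  b5: {v,w} / ∅
  b6: {w} / {k}
  b7: {j,w} / ∅
  b8: {j,y} / {y}

Liveness:
  b0: in=∅ out={k}
  b1: in={k} out={k}
  b2: in={k} out={k}
  b3: in=∅ out=∅
  b4: in={k} out={k,y}
  b5: in={k} out={k}
  b6: in={k,y} out={y}
  b7: in=∅ out=∅
  b8: in={y} out=∅

Interference:
  j — {y}
  k — {v,w,y}
  v — {k,w,y}
  w — {k,v,y}
  y — {j,k,v,w}

N(w) = ["k", "v", "y"]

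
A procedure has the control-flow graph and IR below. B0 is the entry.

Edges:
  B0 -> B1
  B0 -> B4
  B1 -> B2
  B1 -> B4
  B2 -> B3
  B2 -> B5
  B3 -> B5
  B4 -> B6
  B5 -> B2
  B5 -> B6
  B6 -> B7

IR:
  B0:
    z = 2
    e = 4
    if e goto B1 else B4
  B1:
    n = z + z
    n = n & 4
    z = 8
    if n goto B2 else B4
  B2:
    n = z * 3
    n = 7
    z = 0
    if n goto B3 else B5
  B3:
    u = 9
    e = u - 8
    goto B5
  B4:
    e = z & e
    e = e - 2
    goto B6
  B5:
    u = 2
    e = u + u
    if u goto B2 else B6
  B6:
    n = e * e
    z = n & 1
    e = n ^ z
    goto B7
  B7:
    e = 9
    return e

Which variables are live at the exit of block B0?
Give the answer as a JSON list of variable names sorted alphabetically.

Answer: ["e", "z"]

Analysis:
def/use:
  B0 def {e,z} use ∅
  B1 def {n,z} use {z}
  B2 def {n,z} use {z}
  B3 def {e,u} use ∅
  B4 def {e} use {e,z}
  B5 def {e,u} use ∅
  B6 def {e,n,z} use {e}
  B7 def {e} use ∅

Backward fixpoint:
  B0 li=∅ lo={e,z}
  B1 li={e,z} lo={e,z}
  B2 li={z} lo={z}
  B3 li={z} lo={z}
  B4 li={e,z} lo={e}
  B5 li={z} lo={e,z}
  B6 li={e} lo=∅
  B7 li=∅ lo=∅

live-out(B0) = ["e", "z"]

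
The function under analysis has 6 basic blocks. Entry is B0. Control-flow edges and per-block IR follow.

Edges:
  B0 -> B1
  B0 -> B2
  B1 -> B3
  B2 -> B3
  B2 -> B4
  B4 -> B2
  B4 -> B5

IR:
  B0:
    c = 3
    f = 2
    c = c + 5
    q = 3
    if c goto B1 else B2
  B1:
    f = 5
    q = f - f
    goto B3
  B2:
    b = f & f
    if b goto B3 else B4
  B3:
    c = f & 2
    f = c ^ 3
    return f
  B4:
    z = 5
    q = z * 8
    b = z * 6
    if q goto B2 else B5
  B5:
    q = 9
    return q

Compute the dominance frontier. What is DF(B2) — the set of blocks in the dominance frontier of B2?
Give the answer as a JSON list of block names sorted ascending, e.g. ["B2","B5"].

idom tree: B1←B0 B2←B0 B3←B0 B4←B2 B5←B4
Join-block Dom:
  B2: preds {B0,B4}: {B0} ∩ {B0,B2,B4} = {B0}; idom=B0
  B3: preds {B1,B2}: {B0,B1} ∩ {B0,B2} = {B0}; idom=B0

Frontier:
  B2←B0: walk · to B0
  B2←B4: walk B4→B2 to B0
  B3←B1: walk B1 to B0
  B3←B2: walk B2 to B0
  B0 → ∅
  B1 → {B3}
  B2 → {B2,B3}
  B3 → ∅
  B4 → {B2}
  B5 → ∅

DF(B2) = ["B2", "B3"]

Answer: ["B2", "B3"]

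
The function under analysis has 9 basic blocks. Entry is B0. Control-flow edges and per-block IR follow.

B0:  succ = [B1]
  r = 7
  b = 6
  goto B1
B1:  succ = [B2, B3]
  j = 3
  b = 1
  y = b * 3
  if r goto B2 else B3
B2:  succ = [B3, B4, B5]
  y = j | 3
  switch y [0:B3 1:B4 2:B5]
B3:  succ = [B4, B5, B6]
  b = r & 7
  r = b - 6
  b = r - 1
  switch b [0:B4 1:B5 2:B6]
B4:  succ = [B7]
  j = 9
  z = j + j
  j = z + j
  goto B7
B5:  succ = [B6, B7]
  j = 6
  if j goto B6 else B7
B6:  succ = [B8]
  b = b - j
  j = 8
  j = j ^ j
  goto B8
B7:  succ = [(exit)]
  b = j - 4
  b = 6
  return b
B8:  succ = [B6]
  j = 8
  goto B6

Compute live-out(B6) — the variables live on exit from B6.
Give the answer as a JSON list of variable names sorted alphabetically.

Answer: ["b"]

Derivation:
Block summaries:
  B0: {b,r} / ∅
  B1: {b,j,y} / {r}
  B2: {y} / {j}
  B3: {b,r} / {r}
  B4: {j,z} / ∅
  B5: {j} / ∅
  B6: {b,j} / {b,j}
  B7: {b} / {j}
  B8: {j} / ∅

Liveness:
  B0 li=∅ lo={r}
  B1 li={r} lo={b,j,r}
  B2 li={b,j,r} lo={b,j,r}
  B3 li={j,r} lo={b,j}
  B4 li=∅ lo={j}
  B5 li={b} lo={b,j}
  B6 li={b,j} lo={b}
  B7 li={j} lo=∅
  B8 li={b} lo={b,j}

live-out(B6) = ["b"]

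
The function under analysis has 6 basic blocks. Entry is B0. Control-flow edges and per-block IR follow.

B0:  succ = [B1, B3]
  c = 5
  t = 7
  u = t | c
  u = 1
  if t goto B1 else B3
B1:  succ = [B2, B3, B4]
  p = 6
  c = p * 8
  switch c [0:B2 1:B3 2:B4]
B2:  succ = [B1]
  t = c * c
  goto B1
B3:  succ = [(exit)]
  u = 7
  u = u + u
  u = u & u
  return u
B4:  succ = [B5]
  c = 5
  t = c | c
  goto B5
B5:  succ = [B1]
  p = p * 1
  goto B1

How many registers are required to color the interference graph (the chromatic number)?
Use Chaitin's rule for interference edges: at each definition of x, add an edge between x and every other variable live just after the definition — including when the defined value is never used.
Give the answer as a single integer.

Per-block:
  B0: def={c,t,u} ue=∅
  B1: def={c,p} ue=∅
  B2: def={t} ue={c}
  B3: def={u} ue=∅
  B4: def={c,t} ue=∅
  B5: def={p} ue={p}

Backward fixpoint:
  B0: in=∅ out=∅
  B1: in=∅ out={c,p}
  B2: in={c} out=∅
  B3: in=∅ out=∅
  B4: in={p} out={p}
  B5: in={p} out=∅

Interference:
  c↔{p,t}
  p↔{c,t}
  t↔{c,p,u}
  u↔{t}

Registers:
  {c,p,t} pairwise interfere (3-clique) ⇒ χ ≥ 3
  assign c→r1 p→r2 t→r0 u→r1 — no edge inside a register ⇒ χ ≤ 3
  χ = 3

Answer: 3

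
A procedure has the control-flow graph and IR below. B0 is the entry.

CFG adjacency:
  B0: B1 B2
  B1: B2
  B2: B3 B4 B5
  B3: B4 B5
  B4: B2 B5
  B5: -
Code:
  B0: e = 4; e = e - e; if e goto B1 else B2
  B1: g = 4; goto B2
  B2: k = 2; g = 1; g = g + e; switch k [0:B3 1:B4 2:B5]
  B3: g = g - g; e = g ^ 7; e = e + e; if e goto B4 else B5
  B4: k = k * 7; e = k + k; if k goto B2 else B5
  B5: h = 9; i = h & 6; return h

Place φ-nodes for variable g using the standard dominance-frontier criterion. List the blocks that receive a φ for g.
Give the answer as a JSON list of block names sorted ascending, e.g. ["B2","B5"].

Answer: ["B2", "B4", "B5"]

Derivation:
idom tree: B1←B0 B2←B0 B3←B2 B4←B2 B5←B2
Join-block Dom:
  B2: preds {B0,B1,B4}: {B0} ∩ {B0,B1} ∩ {B0,B2,B4} = {B0}; idom=B0
  B4: preds {B2,B3}: {B0,B2} ∩ {B0,B2,B3} = {B0,B2}; idom=B2
  B5: preds {B2,B3,B4}: {B0,B2} ∩ {B0,B2,B3} ∩ {B0,B2,B4} = {B0,B2}; idom=B2

DF walk-up:
  B2←B0: walk · to B0
  B2←B1: walk B1 to B0
  B2←B4: walk B4→B2 to B0
  B4←B2: walk · to B2
  B4←B3: walk B3 to B2
  B5←B2: walk · to B2
  B5←B3: walk B3 to B2
  B5←B4: walk B4 to B2
  B0: DF=∅
  B1: DF={B2}
  B2: DF={B2}
  B3: DF={B4,B5}
  B4: DF={B2,B5}
  B5: DF=∅

φ for g: defs {B1,B2,B3}
  DF⁺ = {B2,B4,B5}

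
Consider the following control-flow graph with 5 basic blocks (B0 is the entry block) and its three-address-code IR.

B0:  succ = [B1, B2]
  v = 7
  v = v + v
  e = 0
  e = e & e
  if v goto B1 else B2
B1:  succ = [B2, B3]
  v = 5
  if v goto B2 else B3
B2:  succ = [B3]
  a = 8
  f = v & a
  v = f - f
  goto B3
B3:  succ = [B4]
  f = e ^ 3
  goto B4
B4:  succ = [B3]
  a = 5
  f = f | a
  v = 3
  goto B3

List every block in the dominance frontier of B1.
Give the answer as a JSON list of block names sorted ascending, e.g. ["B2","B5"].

idom tree: B1←B0 B2←B0 B3←B0 B4←B3
Dom∩ at merges:
  B2: preds {B0,B1}: {B0} ∩ {B0,B1} = {B0}; idom=B0
  B3: preds {B1,B2,B4}: {B0,B1} ∩ {B0,B2} ∩ {B0,B3,B4} = {B0}; idom=B0

DF derivation:
  join B2 pred B0: · stop@B0
  join B2 pred B1: B1 stop@B0
  join B3 pred B1: B1 stop@B0
  join B3 pred B2: B2 stop@B0
  join B3 pred B4: B4→B3 stop@B0
  B0 → ∅
  B1 → {B2,B3}
  B2 → {B3}
  B3 → {B3}
  B4 → {B3}

DF(B1) = ["B2", "B3"]

Answer: ["B2", "B3"]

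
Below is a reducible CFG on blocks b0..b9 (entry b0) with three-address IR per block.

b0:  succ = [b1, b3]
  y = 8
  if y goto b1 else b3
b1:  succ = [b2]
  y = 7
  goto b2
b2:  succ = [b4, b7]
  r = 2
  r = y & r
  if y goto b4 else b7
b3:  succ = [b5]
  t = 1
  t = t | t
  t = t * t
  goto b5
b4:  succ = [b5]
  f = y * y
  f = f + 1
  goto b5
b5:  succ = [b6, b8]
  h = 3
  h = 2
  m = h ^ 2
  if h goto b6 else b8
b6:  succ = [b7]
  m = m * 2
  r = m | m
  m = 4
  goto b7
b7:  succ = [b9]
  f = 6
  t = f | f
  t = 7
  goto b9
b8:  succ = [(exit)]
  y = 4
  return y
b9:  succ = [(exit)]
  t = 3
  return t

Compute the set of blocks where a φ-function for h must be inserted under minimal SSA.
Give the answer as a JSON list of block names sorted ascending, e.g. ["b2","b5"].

Answer: ["b7"]

Working:
idom tree: b1←b0 b2←b1 b3←b0 b4←b2 b5←b0 b6←b5 b7←b0 b8←b5 b9←b7
Dom∩ at merges:
  b5: preds {b3,b4}: {b0,b3} ∩ {b0,b1,b2,b4} = {b0}; idom=b0
  b7: preds {b2,b6}: {b0,b1,b2} ∩ {b0,b5,b6} = {b0}; idom=b0

DF walk-up:
  b5←b3: walk b3 to b0
  b5←b4: walk b4→b2→b1 to b0
  b7←b2: walk b2→b1 to b0
  b7←b6: walk b6→b5 to b0
  b0: DF=∅
  b1: DF={b5,b7}
  b2: DF={b5,b7}
  b3: DF={b5}
  b4: DF={b5}
  b5: DF={b7}
  b6: DF={b7}
  b7: DF=∅
  b8: DF=∅
  b9: DF=∅

φ for h: defs {b5}
  DF⁺ = {b7}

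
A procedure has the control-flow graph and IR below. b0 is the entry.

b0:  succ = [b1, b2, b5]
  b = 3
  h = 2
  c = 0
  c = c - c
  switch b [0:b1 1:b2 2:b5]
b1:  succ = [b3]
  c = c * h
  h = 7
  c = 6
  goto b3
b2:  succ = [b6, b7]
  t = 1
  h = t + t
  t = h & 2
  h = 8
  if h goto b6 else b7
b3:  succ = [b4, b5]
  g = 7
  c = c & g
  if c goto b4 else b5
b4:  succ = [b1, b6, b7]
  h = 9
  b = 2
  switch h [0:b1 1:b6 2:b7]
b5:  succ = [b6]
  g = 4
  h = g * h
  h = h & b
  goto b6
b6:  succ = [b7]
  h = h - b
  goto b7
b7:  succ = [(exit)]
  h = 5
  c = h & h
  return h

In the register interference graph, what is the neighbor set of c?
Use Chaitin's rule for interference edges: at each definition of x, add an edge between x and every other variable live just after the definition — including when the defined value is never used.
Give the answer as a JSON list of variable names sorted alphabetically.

Block summaries:
  b0: def={b,c,h} ue=∅
  b1: def={c,h} ue={c,h}
  b2: def={h,t} ue=∅
  b3: def={c,g} ue={c}
  b4: def={b,h} ue=∅
  b5: def={g,h} ue={b,h}
  b6: def={h} ue={b,h}
  b7: def={c,h} ue=∅

Live sets:
  b0 li=∅ lo={b,c,h}
  b1 li={b,c,h} lo={b,c,h}
  b2 li={b} lo={b,h}
  b3 li={b,c,h} lo={b,c,h}
  b4 li={c} lo={b,c,h}
  b5 li={b,h} lo={b,h}
  b6 li={b,h} lo=∅
  b7 li=∅ lo=∅

Conflict graph:
  b↔{c,g,h,t}
  c↔{b,g,h}
  g↔{b,c,h}
  h↔{b,c,g}
  t↔{b}

N(c) = ["b", "g", "h"]

Answer: ["b", "g", "h"]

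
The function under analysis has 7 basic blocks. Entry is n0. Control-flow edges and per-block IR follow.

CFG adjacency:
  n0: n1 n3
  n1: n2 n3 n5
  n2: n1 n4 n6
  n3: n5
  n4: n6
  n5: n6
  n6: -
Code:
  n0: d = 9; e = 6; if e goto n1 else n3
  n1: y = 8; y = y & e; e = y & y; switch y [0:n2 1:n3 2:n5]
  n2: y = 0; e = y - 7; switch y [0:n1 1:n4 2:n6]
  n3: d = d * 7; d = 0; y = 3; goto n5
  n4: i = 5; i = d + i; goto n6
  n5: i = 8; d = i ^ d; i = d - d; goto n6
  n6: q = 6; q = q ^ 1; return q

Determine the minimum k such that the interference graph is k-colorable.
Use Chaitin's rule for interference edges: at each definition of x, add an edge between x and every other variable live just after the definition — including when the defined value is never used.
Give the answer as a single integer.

Per-block:
  n0: def={d,e} ue=∅
  n1: def={e,y} ue={e}
  n2: def={e,y} ue=∅
  n3: def={d,y} ue={d}
  n4: def={i} ue={d}
  n5: def={d,i} ue={d}
  n6: def={q} ue=∅

Backward fixpoint:
  n0: in=∅ out={d,e}
  n1: in={d,e} out={d}
  n2: in={d} out={d,e}
  n3: in={d} out={d}
  n4: in={d} out=∅
  n5: in={d} out=∅
  n6: in=∅ out=∅

Interfere edges:
  d: {e,i,y}
  e: {d,y}
  i: {d}
  q: ∅
  y: {d,e}

Registers:
  clique {d,e,y} ⇒ need ≥ 3
  assign d→R0 e→R1 i→R1 q→R0 y→R2 — no edge inside a register ⇒ χ ≤ 3
  χ = 3

Answer: 3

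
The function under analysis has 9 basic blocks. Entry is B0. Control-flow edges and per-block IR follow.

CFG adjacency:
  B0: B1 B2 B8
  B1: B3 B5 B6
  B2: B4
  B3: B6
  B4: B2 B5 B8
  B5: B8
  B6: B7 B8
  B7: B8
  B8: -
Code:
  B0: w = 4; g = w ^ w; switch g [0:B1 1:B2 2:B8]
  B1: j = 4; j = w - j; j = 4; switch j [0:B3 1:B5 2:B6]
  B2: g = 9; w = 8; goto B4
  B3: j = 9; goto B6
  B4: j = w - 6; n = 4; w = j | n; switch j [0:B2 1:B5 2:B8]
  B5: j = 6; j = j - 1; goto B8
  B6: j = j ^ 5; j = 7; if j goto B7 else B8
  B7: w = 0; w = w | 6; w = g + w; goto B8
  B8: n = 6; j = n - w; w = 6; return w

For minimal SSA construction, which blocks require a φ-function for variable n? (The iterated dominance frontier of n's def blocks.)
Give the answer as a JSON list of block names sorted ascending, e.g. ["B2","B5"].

idom tree: B1←B0 B2←B0 B3←B1 B4←B2 B5←B0 B6←B1 B7←B6 B8←B0
Dom∩ at merges:
  B2: preds {B0,B4}: {B0} ∩ {B0,B2,B4} = {B0}; idom=B0
  B5: preds {B1,B4}: {B0,B1} ∩ {B0,B2,B4} = {B0}; idom=B0
  B6: preds {B1,B3}: {B0,B1} ∩ {B0,B1,B3} = {B0,B1}; idom=B1
  B8: preds {B0,B4,B5,B6,B7}: {B0} ∩ {B0,B2,B4} ∩ {B0,B5} ∩ {B0,B1,B6} ∩ {B0,B1,B6,B7} = {B0}; idom=B0

Frontier:
  B2←B0: walk · to B0
  B2←B4: walk B4→B2 to B0
  B5←B1: walk B1 to B0
  B5←B4: walk B4→B2 to B0
  B6←B1: walk · to B1
  B6←B3: walk B3 to B1
  B8←B0: walk · to B0
  B8←B4: walk B4→B2 to B0
  B8←B5: walk B5 to B0
  B8←B6: walk B6→B1 to B0
  B8←B7: walk B7→B6→B1 to B0
  DF(B0)=∅
  DF(B1)={B5,B8}
  DF(B2)={B2,B5,B8}
  DF(B3)={B6}
  DF(B4)={B2,B5,B8}
  DF(B5)={B8}
  DF(B6)={B8}
  DF(B7)={B8}
  DF(B8)=∅

φ for n: defs {B4,B8}
  DF⁺ = {B2,B5,B8}

Answer: ["B2", "B5", "B8"]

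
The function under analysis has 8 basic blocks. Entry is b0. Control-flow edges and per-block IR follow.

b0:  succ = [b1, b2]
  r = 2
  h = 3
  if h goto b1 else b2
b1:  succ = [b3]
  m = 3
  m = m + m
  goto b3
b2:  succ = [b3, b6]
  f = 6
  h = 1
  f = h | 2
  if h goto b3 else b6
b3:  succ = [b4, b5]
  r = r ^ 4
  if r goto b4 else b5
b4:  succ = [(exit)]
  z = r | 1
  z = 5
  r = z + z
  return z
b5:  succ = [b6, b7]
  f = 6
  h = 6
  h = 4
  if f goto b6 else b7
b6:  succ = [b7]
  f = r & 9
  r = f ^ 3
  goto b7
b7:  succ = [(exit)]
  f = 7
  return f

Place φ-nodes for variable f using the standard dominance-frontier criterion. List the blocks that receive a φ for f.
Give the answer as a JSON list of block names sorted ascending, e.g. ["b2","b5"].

idom tree: b1←b0 b2←b0 b3←b0 b4←b3 b5←b3 b6←b0 b7←b0
Join-block Dom:
  b3: preds {b1,b2}: {b0,b1} ∩ {b0,b2} = {b0}; idom=b0
  b6: preds {b2,b5}: {b0,b2} ∩ {b0,b3,b5} = {b0}; idom=b0
  b7: preds {b5,b6}: {b0,b3,b5} ∩ {b0,b6} = {b0}; idom=b0

DF walk-up:
  b3←b1: walk b1 to b0
  b3←b2: walk b2 to b0
  b6←b2: walk b2 to b0
  b6←b5: walk b5→b3 to b0
  b7←b5: walk b5→b3 to b0
  b7←b6: walk b6 to b0
  b0: DF=∅
  b1: DF={b3}
  b2: DF={b3,b6}
  b3: DF={b6,b7}
  b4: DF=∅
  b5: DF={b6,b7}
  b6: DF={b7}
  b7: DF=∅

φ for f: defs {b2,b5,b6,b7}
  DF⁺ = {b3,b6,b7}

Answer: ["b3", "b6", "b7"]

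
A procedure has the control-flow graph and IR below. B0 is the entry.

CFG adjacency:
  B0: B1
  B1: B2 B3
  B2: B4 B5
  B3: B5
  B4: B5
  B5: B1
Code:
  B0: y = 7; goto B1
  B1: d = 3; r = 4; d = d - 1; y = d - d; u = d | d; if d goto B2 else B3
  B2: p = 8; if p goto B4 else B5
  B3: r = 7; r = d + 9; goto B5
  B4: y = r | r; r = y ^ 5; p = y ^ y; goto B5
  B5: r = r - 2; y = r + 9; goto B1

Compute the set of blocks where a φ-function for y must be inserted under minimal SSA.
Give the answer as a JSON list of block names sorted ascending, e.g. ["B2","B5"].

idom tree: B1←B0 B2←B1 B3←B1 B4←B2 B5←B1
Dom at joins:
  B1: preds {B0,B5}: {B0} ∩ {B0,B1,B5} = {B0}; idom=B0
  B5: preds {B2,B3,B4}: {B0,B1,B2} ∩ {B0,B1,B3} ∩ {B0,B1,B2,B4} = {B0,B1}; idom=B1

Frontier:
  join B1 pred B0: · stop@B0
  join B1 pred B5: B5→B1 stop@B0
  join B5 pred B2: B2 stop@B1
  join B5 pred B3: B3 stop@B1
  join B5 pred B4: B4→B2 stop@B1
  DF(B0)=∅
  DF(B1)={B1}
  DF(B2)={B5}
  DF(B3)={B5}
  DF(B4)={B5}
  DF(B5)={B1}

φ for y: defs {B0,B1,B4,B5}
  DF⁺ = {B1,B5}

Answer: ["B1", "B5"]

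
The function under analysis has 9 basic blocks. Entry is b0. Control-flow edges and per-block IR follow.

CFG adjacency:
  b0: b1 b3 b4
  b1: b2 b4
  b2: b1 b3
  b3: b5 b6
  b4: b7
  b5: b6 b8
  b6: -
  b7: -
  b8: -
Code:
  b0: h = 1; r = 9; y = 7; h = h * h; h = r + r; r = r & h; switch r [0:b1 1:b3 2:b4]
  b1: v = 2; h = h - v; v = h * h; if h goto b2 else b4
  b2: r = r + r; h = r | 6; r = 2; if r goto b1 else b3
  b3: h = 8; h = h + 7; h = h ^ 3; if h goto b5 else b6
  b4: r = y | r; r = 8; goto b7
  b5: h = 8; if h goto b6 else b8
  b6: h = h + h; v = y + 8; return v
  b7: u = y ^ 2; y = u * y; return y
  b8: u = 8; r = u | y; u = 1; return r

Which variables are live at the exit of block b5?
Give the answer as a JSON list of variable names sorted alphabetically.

Answer: ["h", "y"]

Derivation:
Per-block:
  b0 def {h,r,y} use ∅
  b1 def {h,v} use {h}
  b2 def {h,r} use {r}
  b3 def {h} use ∅
  b4 def {r} use {r,y}
  b5 def {h} use ∅
  b6 def {h,v} use {h,y}
  b7 def {u,y} use {y}
  b8 def {r,u} use {y}

Live sets:
  live b0: ∅→{h,r,y}
  live b1: {h,r,y}→{r,y}
  live b2: {r,y}→{h,r,y}
  live b3: {y}→{h,y}
  live b4: {r,y}→{y}
  live b5: {y}→{h,y}
  live b6: {h,y}→∅
  live b7: {y}→∅
  live b8: {y}→∅

live-out(b5) = ["h", "y"]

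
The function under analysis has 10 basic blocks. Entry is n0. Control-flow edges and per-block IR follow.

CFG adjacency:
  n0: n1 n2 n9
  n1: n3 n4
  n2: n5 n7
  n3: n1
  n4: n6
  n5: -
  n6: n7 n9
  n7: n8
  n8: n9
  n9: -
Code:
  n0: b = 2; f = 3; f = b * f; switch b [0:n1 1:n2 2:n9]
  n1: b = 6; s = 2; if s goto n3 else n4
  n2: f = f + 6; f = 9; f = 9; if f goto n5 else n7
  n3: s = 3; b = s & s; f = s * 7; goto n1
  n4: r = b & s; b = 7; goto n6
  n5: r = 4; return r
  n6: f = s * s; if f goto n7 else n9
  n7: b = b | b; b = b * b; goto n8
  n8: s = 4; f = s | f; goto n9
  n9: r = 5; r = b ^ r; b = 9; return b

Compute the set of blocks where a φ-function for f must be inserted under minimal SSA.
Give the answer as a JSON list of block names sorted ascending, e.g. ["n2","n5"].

idom tree: n1←n0 n2←n0 n3←n1 n4←n1 n5←n2 n6←n4 n7←n0 n8←n7 n9←n0
Dom at joins:
  n1: preds {n0,n3}: {n0} ∩ {n0,n1,n3} = {n0}; idom=n0
  n7: preds {n2,n6}: {n0,n2} ∩ {n0,n1,n4,n6} = {n0}; idom=n0
  n9: preds {n0,n6,n8}: {n0} ∩ {n0,n1,n4,n6} ∩ {n0,n7,n8} = {n0}; idom=n0

Frontier:
  n1←n0: walk · to n0
  n1←n3: walk n3→n1 to n0
  n7←n2: walk n2 to n0
  n7←n6: walk n6→n4→n1 to n0
  n9←n0: walk · to n0
  n9←n6: walk n6→n4→n1 to n0
  n9←n8: walk n8→n7 to n0
  n0 → ∅
  n1 → {n1,n7,n9}
  n2 → {n7}
  n3 → {n1}
  n4 → {n7,n9}
  n5 → ∅
  n6 → {n7,n9}
  n7 → {n9}
  n8 → {n9}
  n9 → ∅

φ for f: defs {n0,n2,n3,n6,n8}
  DF⁺ = {n1,n7,n9}

Answer: ["n1", "n7", "n9"]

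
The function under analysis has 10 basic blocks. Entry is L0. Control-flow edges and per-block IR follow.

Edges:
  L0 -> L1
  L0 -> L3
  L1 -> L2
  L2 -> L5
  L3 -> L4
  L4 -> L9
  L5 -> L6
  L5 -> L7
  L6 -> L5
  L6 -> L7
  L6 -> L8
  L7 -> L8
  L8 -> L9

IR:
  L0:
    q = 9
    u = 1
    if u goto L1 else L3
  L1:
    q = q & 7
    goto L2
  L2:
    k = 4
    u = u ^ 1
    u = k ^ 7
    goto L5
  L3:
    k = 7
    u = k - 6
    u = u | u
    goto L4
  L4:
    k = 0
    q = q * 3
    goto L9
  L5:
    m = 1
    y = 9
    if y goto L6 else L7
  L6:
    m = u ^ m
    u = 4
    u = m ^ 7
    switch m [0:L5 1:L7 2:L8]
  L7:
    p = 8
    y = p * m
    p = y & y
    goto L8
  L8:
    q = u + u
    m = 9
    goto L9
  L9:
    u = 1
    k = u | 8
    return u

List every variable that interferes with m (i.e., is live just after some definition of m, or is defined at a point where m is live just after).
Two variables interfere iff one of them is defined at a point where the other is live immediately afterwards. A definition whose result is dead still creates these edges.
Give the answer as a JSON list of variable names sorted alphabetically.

Answer: ["p", "u", "y"]

Analysis:
Block summaries:
  L0: def={q,u} ue=∅
  L1: def={q} ue={q}
  L2: def={k,u} ue={u}
  L3: def={k,u} ue=∅
  L4: def={k,q} ue={q}
  L5: def={m,y} ue=∅
  L6: def={m,u} ue={m,u}
  L7: def={p,y} ue={m}
  L8: def={m,q} ue={u}
  L9: def={k,u} ue=∅

Liveness:
  live L0: ∅→{q,u}
  live L1: {q,u}→{u}
  live L2: {u}→{u}
  live L3: {q}→{q}
  live L4: {q}→∅
  live L5: {u}→{m,u}
  live L6: {m,u}→{m,u}
  live L7: {m,u}→{u}
  live L8: {u}→∅
  live L9: ∅→∅

Interference:
  k↔{q,u}
  m↔{p,u,y}
  p↔{m,u}
  q↔{k,u}
  u↔{k,m,p,q,y}
  y↔{m,u}

N(m) = ["p", "u", "y"]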